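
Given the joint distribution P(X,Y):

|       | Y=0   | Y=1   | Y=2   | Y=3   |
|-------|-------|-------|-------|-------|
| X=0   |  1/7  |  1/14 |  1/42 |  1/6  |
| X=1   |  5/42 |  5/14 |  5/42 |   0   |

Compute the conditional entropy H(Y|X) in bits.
1.5201 bits

H(Y|X) = H(X,Y) - H(X)

H(X,Y) = -Σ_{x,y} P(x,y) log₂ P(x,y). Per-cell terms -P(x,y)·log₂P(x,y):
  X=0: 0.4011, 0.2720, 0.1284, 0.4308
  X=1: 0.3655, 0.5305, 0.3655, 0.0000
  (cells with P = 0 contribute 0)
Sum of the 8 terms: H(X,Y) = 2.4938 bits

Marginal of X (row sums):
  P(X=0) = 1/7 + 1/14 + 1/42 + 1/6 = 17/42
  P(X=1) = 5/42 + 5/14 + 5/42 + 0 = 25/42
H(X) = -[(17/42)·log₂(17/42) + (25/42)·log₂(25/42)]
  = 0.5282 + 0.4455 = 0.9737 bits

H(Y|X) = H(X,Y) - H(X) = 2.4938 - 0.9737 = 1.5201 bits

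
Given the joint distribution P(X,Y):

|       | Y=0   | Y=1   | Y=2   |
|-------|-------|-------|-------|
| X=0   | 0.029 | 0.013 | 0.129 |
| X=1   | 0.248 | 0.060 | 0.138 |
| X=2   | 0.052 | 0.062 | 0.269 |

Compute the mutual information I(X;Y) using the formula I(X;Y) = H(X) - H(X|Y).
0.1579 bits

I(X;Y) = H(X) - H(X|Y)

Marginal of X (row sums):
  P(X=0) = 0.029 + 0.013 + 0.129 = 0.171
  P(X=1) = 0.248 + 0.060 + 0.138 = 0.446
  P(X=2) = 0.052 + 0.062 + 0.269 = 0.383
H(X) = -[0.171·log₂(0.171) + 0.446·log₂(0.446) + 0.383·log₂(0.383)]
  = 0.4357 + 0.5195 + 0.5303 = 1.4855 bits

Marginal of Y (column sums):
  P(Y=0) = 0.029 + 0.248 + 0.052 = 0.329
  P(Y=1) = 0.013 + 0.060 + 0.062 = 0.135
  P(Y=2) = 0.129 + 0.138 + 0.269 = 0.536
H(X|Y) = Σ_y P(y)·H(X|Y=y):
  Y=0: P(Y=0) = 0.329, P(X|Y=0) = (29/329, 248/329, 52/329) → H(X|Y=0) = 1.0369
  Y=1: P(Y=1) = 0.135, P(X|Y=1) = (13/135, 4/9, 62/135) → H(X|Y=1) = 1.3607
  Y=2: P(Y=2) = 0.536, P(X|Y=2) = (129/536, 69/268, 269/536) → H(X|Y=2) = 1.4977
H(X|Y) = 0.329·1.0369 + 0.135·1.3607 + 0.536·1.4977 = 1.3276 bits

I(X;Y) = H(X) - H(X|Y) = 1.4855 - 1.3276 = 0.1579 bits

Cross-check via I(X;Y) = H(X) + H(Y) - H(X,Y): computing H(Y) from the column sums and H(X,Y) from the 9 cells in the same way gives H(Y) = 1.3999 bits and H(X,Y) = 2.7275 bits, so
I(X;Y) = 1.4855 + 1.3999 - 2.7275 = 0.1579 bits ✓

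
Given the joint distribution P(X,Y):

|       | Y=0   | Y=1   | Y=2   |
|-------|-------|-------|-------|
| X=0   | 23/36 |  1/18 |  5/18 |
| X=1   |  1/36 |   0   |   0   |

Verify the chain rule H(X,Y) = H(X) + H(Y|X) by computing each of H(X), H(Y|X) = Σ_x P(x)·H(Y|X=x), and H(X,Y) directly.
H(X) = 0.1831 bits, H(Y|X) = 1.1184 bits, H(X,Y) = 1.3016 bits

Marginal of X (row sums):
  P(X=0) = 23/36 + 1/18 + 5/18 = 35/36
  P(X=1) = 1/36 + 0 + 0 = 1/36
H(X) = -[(35/36)·log₂(35/36) + (1/36)·log₂(1/36)]
  = 0.0395 + 0.1436 = 0.1831 bits

H(Y|X) = Σ_x P(x)·H(Y|X=x):
  X=0: P(X=0) = 35/36, P(Y|X=0) = (23/35, 2/35, 2/7) → H(Y|X=0) = 1.1504
  X=1: P(X=1) = 1/36, P(Y|X=1) = (1, 0, 0) → H(Y|X=1) = 0.0000
H(Y|X) = (35/36)·1.1504 + (1/36)·0.0000 = 1.1184 bits

H(X,Y) = -Σ_{x,y} P(x,y) log₂ P(x,y). Per-cell terms -P(x,y)·log₂P(x,y):
  X=0: 0.4130, 0.2317, 0.5133
  X=1: 0.1436, 0.0000, 0.0000
  (cells with P = 0 contribute 0)
Sum of the 6 terms: H(X,Y) = 1.3016 bits

Chain rule check:
  H(X) + H(Y|X) = 0.1831 + 1.1184 = 1.3015 bits
  H(X,Y) = 1.3016 bits
✓ Chain rule verified (Δ = 0.0001 is 4-dp rounding noise: each of the three values was rounded independently).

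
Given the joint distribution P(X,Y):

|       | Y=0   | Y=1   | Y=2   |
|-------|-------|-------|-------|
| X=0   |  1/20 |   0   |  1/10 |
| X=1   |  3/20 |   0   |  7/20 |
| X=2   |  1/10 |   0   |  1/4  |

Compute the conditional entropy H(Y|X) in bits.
0.8805 bits

H(Y|X) = H(X,Y) - H(X)

H(X,Y) = -Σ_{x,y} P(x,y) log₂ P(x,y). Per-cell terms -P(x,y)·log₂P(x,y):
  X=0: 0.2161, 0.0000, 0.3322
  X=1: 0.4105, 0.0000, 0.5301
  X=2: 0.3322, 0.0000, 0.5000
  (cells with P = 0 contribute 0)
Sum of the 9 terms: H(X,Y) = 2.3211 bits

Marginal of X (row sums):
  P(X=0) = 1/20 + 0 + 1/10 = 3/20
  P(X=1) = 3/20 + 0 + 7/20 = 1/2
  P(X=2) = 1/10 + 0 + 1/4 = 7/20
H(X) = -[(3/20)·log₂(3/20) + (1/2)·log₂(1/2) + (7/20)·log₂(7/20)]
  = 0.4105 + 0.5000 + 0.5301 = 1.4406 bits

H(Y|X) = H(X,Y) - H(X) = 2.3211 - 1.4406 = 0.8805 bits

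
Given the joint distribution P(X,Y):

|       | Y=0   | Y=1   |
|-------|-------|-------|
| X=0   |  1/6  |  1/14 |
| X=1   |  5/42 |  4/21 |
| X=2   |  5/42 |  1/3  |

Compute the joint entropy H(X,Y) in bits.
2.4178 bits

H(X,Y) = -Σ_{x,y} P(x,y) log₂ P(x,y). Per-cell terms -P(x,y)·log₂P(x,y):
  X=0: 0.4308, 0.2720
  X=1: 0.3655, 0.4557
  X=2: 0.3655, 0.5283
Sum of the 6 terms: H(X,Y) = 2.4178 bits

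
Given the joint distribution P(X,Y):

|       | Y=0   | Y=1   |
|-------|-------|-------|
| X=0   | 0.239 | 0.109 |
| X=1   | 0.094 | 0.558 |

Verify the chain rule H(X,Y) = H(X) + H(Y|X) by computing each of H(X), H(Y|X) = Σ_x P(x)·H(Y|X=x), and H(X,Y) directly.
H(X) = 0.9323 bits, H(Y|X) = 0.7001 bits, H(X,Y) = 1.6324 bits

Marginal of X (row sums):
  P(X=0) = 0.239 + 0.109 = 0.348
  P(X=1) = 0.094 + 0.558 = 0.652
H(X) = -[0.348·log₂(0.348) + 0.652·log₂(0.652)]
  = 0.52995 + 0.40232 = 0.9323 bits

H(Y|X) = Σ_x P(x)·H(Y|X=x):
  X=0: P(X=0) = 0.348, P(Y|X=0) = (239/348, 109/348) → H(Y|X=0) = 0.89685
  X=1: P(X=1) = 0.652, P(Y|X=1) = (47/326, 279/326) → H(Y|X=1) = 0.59506
H(Y|X) = 0.348·0.89685 + 0.652·0.59506 = 0.7001 bits

H(X,Y) = -Σ_{x,y} P(x,y) log₂ P(x,y). Per-cell terms -P(x,y)·log₂P(x,y):
  X=0: 0.49352, 0.34854
  X=1: 0.32065, 0.46965
Sum of the 4 terms: H(X,Y) = 1.6324 bits

Chain rule check:
  H(X) + H(Y|X) = 0.9323 + 0.7001 = 1.6324 bits
  H(X,Y) = 1.6324 bits
✓ Chain rule verified.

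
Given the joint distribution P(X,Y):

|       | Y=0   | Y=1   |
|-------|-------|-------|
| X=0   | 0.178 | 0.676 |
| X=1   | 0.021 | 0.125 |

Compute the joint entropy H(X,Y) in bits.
1.3171 bits

H(X,Y) = -Σ_{x,y} P(x,y) log₂ P(x,y). Per-cell terms -P(x,y)·log₂P(x,y):
  X=0: 0.4432, 0.3819
  X=1: 0.1170, 0.3750
Sum of the 4 terms: H(X,Y) = 1.3171 bits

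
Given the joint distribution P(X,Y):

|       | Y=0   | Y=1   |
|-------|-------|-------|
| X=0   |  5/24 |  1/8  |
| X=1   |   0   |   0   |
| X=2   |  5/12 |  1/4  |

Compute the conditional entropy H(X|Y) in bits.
0.9183 bits

H(X|Y) = H(X,Y) - H(Y)

H(X,Y) = -Σ_{x,y} P(x,y) log₂ P(x,y). Per-cell terms -P(x,y)·log₂P(x,y):
  X=0: 0.47147, 0.37500
  X=1: 0.00000, 0.00000
  X=2: 0.52626, 0.50000
  (cells with P = 0 contribute 0)
Sum of the 6 terms: H(X,Y) = 1.8727 bits

Marginal of Y (column sums):
  P(Y=0) = 5/24 + 0 + 5/12 = 5/8
  P(Y=1) = 1/8 + 0 + 1/4 = 3/8
H(Y) = -[(5/8)·log₂(5/8) + (3/8)·log₂(3/8)]
  = 0.42379 + 0.53064 = 0.9544 bits

H(X|Y) = H(X,Y) - H(Y) = 1.8727 - 0.9544 = 0.9183 bits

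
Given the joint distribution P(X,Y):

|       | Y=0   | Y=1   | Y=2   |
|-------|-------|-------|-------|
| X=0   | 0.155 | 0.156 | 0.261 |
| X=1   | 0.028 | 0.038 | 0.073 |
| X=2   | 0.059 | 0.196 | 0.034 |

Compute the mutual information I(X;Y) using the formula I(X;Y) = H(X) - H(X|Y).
0.1224 bits

I(X;Y) = H(X) - H(X|Y)

Marginal of X (row sums):
  P(X=0) = 0.155 + 0.156 + 0.261 = 0.572
  P(X=1) = 0.028 + 0.038 + 0.073 = 0.139
  P(X=2) = 0.059 + 0.196 + 0.034 = 0.289
H(X) = -[0.572·log₂(0.572) + 0.139·log₂(0.139) + 0.289·log₂(0.289)]
  = 0.4610 + 0.3957 + 0.5176 = 1.3743 bits

Marginal of Y (column sums):
  P(Y=0) = 0.155 + 0.028 + 0.059 = 0.242
  P(Y=1) = 0.156 + 0.038 + 0.196 = 0.390
  P(Y=2) = 0.261 + 0.073 + 0.034 = 0.368
H(X|Y) = Σ_y P(y)·H(X|Y=y):
  Y=0: P(Y=0) = 0.242, P(X|Y=0) = (155/242, 14/121, 59/242) → H(X|Y=0) = 1.2681
  Y=1: P(Y=1) = 0.390, P(X|Y=1) = (2/5, 19/195, 98/195) → H(X|Y=1) = 1.3550
  Y=2: P(Y=2) = 0.368, P(X|Y=2) = (261/368, 73/368, 17/184) → H(X|Y=2) = 1.1319
H(X|Y) = 0.242·1.2681 + 0.390·1.3550 + 0.368·1.1319 = 1.2519 bits

I(X;Y) = H(X) - H(X|Y) = 1.3743 - 1.2519 = 0.1224 bits

Cross-check via I(X;Y) = H(X) + H(Y) - H(X,Y): computing H(Y) from the column sums and H(X,Y) from the 9 cells in the same way gives H(Y) = 1.5559 bits and H(X,Y) = 2.8078 bits, so
I(X;Y) = 1.3743 + 1.5559 - 2.8078 = 0.1224 bits ✓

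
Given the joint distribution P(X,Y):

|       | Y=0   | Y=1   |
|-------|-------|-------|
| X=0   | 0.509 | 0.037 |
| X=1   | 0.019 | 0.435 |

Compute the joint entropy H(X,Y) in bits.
1.3029 bits

H(X,Y) = -Σ_{x,y} P(x,y) log₂ P(x,y). Per-cell terms -P(x,y)·log₂P(x,y):
  X=0: 0.4959, 0.1760
  X=1: 0.1086, 0.5224
Sum of the 4 terms: H(X,Y) = 1.3029 bits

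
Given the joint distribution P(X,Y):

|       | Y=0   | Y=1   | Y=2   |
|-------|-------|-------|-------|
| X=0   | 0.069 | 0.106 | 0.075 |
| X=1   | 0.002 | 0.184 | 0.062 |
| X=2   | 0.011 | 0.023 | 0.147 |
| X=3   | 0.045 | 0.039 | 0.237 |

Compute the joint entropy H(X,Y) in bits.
3.0851 bits

H(X,Y) = -Σ_{x,y} P(x,y) log₂ P(x,y). Per-cell terms -P(x,y)·log₂P(x,y):
  X=0: 0.26615, 0.34321, 0.28027
  X=1: 0.01793, 0.44937, 0.24872
  X=2: 0.07157, 0.12517, 0.40662
  X=3: 0.20133, 0.18253, 0.49226
Sum of the 12 terms: H(X,Y) = 3.0851 bits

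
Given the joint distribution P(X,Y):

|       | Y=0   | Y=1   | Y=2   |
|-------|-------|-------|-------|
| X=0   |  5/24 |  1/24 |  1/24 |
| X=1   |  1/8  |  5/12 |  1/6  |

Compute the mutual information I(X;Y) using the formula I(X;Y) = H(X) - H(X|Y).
0.2009 bits

I(X;Y) = H(X) - H(X|Y)

Marginal of X (row sums):
  P(X=0) = 5/24 + 1/24 + 1/24 = 7/24
  P(X=1) = 1/8 + 5/12 + 1/6 = 17/24
H(X) = -[(7/24)·log₂(7/24) + (17/24)·log₂(17/24)]
  = 0.5184689 + 0.3523956 = 0.8708645 bits

Marginal of Y (column sums):
  P(Y=0) = 5/24 + 1/8 = 1/3
  P(Y=1) = 1/24 + 5/12 = 11/24
  P(Y=2) = 1/24 + 1/6 = 5/24
H(X|Y) = Σ_y P(y)·H(X|Y=y):
  Y=0: P(Y=0) = 1/3, P(X|Y=0) = (5/8, 3/8) → H(X|Y=0) = 0.9544340
  Y=1: P(Y=1) = 11/24, P(X|Y=1) = (1/11, 10/11) → H(X|Y=1) = 0.4394970
  Y=2: P(Y=2) = 5/24, P(X|Y=2) = (1/5, 4/5) → H(X|Y=2) = 0.7219281
H(X|Y) = (1/3)·0.9544340 + (11/24)·0.4394970 + (5/24)·0.7219281 = 0.6699825 bits

I(X;Y) = H(X) - H(X|Y) = 0.8708645 - 0.6699825 = 0.2009 bits

Cross-check via I(X;Y) = H(X) + H(Y) - H(X,Y): computing H(Y) from the column sums and H(X,Y) from the 6 cells in the same way gives H(Y) = 1.5156547 bits and H(X,Y) = 2.1856371 bits, so
I(X;Y) = 0.8708645 + 1.5156547 - 2.1856371 = 0.2009 bits ✓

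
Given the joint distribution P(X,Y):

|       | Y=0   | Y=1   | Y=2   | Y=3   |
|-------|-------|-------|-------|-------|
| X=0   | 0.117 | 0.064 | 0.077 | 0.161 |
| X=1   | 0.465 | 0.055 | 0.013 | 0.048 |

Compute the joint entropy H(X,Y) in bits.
2.3606 bits

H(X,Y) = -Σ_{x,y} P(x,y) log₂ P(x,y). Per-cell terms -P(x,y)·log₂P(x,y):
  X=0: 0.362164, 0.253810, 0.284823, 0.424214
  X=1: 0.513684, 0.230143, 0.081449, 0.210279
Sum of the 8 terms: H(X,Y) = 2.3606 bits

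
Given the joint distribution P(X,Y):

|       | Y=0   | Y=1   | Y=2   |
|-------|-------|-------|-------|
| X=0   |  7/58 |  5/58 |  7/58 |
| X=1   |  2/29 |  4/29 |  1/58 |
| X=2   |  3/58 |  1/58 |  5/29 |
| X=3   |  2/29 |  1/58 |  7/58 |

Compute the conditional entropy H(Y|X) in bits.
1.3207 bits

H(Y|X) = H(X,Y) - H(X)

H(X,Y) = -Σ_{x,y} P(x,y) log₂ P(x,y). Per-cell terms -P(x,y)·log₂P(x,y):
  X=0: 0.36818, 0.30483, 0.36818
  X=1: 0.26607, 0.39420, 0.10100
  X=2: 0.22102, 0.10100, 0.43725
  X=3: 0.26607, 0.10100, 0.36818
Sum of the 12 terms: H(X,Y) = 3.2970 bits

Marginal of X (row sums):
  P(X=0) = 7/58 + 5/58 + 7/58 = 19/58
  P(X=1) = 2/29 + 4/29 + 1/58 = 13/58
  P(X=2) = 3/58 + 1/58 + 5/29 = 7/29
  P(X=3) = 2/29 + 1/58 + 7/58 = 6/29
H(X) = -[(19/58)·log₂(19/58) + (13/58)·log₂(13/58) + (7/29)·log₂(7/29) + (6/29)·log₂(6/29)]
  = 0.52743 + 0.48359 + 0.49498 + 0.47028 = 1.9763 bits

H(Y|X) = H(X,Y) - H(X) = 3.2970 - 1.9763 = 1.3207 bits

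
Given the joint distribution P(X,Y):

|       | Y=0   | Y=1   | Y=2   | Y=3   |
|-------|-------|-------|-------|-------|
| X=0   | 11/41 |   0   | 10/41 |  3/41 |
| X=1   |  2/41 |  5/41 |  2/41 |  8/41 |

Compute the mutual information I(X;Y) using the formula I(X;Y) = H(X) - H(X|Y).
0.3654 bits

I(X;Y) = H(X) - H(X|Y)

Marginal of X (row sums):
  P(X=0) = 11/41 + 0 + 10/41 + 3/41 = 24/41
  P(X=1) = 2/41 + 5/41 + 2/41 + 8/41 = 17/41
H(X) = -[(24/41)·log₂(24/41) + (17/41)·log₂(17/41)]
  = 0.45225 + 0.52662 = 0.97887 bits

Marginal of Y (column sums):
  P(Y=0) = 11/41 + 2/41 = 13/41
  P(Y=1) = 0 + 5/41 = 5/41
  P(Y=2) = 10/41 + 2/41 = 12/41
  P(Y=3) = 3/41 + 8/41 = 11/41
H(X|Y) = Σ_y P(y)·H(X|Y=y):
  Y=0: P(Y=0) = 13/41, P(X|Y=0) = (11/13, 2/13) → H(X|Y=0) = 0.61938
  Y=1: P(Y=1) = 5/41, P(X|Y=1) = (0, 1) → H(X|Y=1) = 0.00000
  Y=2: P(Y=2) = 12/41, P(X|Y=2) = (5/6, 1/6) → H(X|Y=2) = 0.65002
  Y=3: P(Y=3) = 11/41, P(X|Y=3) = (3/11, 8/11) → H(X|Y=3) = 0.84535
H(X|Y) = (13/41)·0.61938 + (5/41)·0.00000 + (12/41)·0.65002 + (11/41)·0.84535 = 0.61344 bits

I(X;Y) = H(X) - H(X|Y) = 0.97887 - 0.61344 = 0.3654 bits

Cross-check via I(X;Y) = H(X) + H(Y) - H(X,Y): computing H(Y) from the column sums and H(X,Y) from the 8 cells in the same way gives H(Y) = 1.92368 bits and H(X,Y) = 2.53712 bits, so
I(X;Y) = 0.97887 + 1.92368 - 2.53712 = 0.3654 bits ✓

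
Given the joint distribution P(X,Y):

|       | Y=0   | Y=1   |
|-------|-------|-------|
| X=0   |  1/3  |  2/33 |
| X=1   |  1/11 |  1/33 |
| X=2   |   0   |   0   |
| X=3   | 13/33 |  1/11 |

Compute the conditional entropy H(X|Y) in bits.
1.4007 bits

H(X|Y) = H(X,Y) - H(Y)

H(X,Y) = -Σ_{x,y} P(x,y) log₂ P(x,y). Per-cell terms -P(x,y)·log₂P(x,y):
  X=0: 0.52832, 0.24511
  X=1: 0.31449, 0.15286
  X=2: 0.00000, 0.00000
  X=3: 0.52944, 0.31449
  (cells with P = 0 contribute 0)
Sum of the 8 terms: H(X,Y) = 2.0847 bits

Marginal of Y (column sums):
  P(Y=0) = 1/3 + 1/11 + 0 + 13/33 = 9/11
  P(Y=1) = 2/33 + 1/33 + 0 + 1/11 = 2/11
H(Y) = -[(9/11)·log₂(9/11) + (2/11)·log₂(2/11)]
  = 0.23687 + 0.44717 = 0.6840 bits

H(X|Y) = H(X,Y) - H(Y) = 2.0847 - 0.6840 = 1.4007 bits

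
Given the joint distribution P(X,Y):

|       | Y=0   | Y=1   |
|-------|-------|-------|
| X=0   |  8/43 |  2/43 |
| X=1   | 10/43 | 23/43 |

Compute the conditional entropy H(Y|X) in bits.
0.8470 bits

H(Y|X) = H(X,Y) - H(X)

H(X,Y) = -Σ_{x,y} P(x,y) log₂ P(x,y). Per-cell terms -P(x,y)·log₂P(x,y):
  X=0: 0.4513981, 0.2058728
  X=1: 0.4893806, 0.4828410
Sum of the 4 terms: H(X,Y) = 1.6294925 bits

Marginal of X (row sums):
  P(X=0) = 8/43 + 2/43 = 10/43
  P(X=1) = 10/43 + 23/43 = 33/43
H(X) = -[(10/43)·log₂(10/43) + (33/43)·log₂(33/43)]
  = 0.4893806 + 0.2930635 = 0.7824441 bits

H(Y|X) = H(X,Y) - H(X) = 1.6294925 - 0.7824441 = 0.8470 bits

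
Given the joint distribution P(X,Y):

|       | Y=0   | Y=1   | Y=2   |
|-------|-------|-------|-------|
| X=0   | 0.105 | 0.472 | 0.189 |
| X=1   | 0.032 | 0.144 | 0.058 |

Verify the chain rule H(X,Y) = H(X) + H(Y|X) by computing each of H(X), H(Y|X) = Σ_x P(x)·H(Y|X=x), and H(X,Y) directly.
H(X) = 0.7849 bits, H(Y|X) = 1.3218 bits, H(X,Y) = 2.1067 bits

Marginal of X (row sums):
  P(X=0) = 0.105 + 0.472 + 0.189 = 0.766
  P(X=1) = 0.032 + 0.144 + 0.058 = 0.234
H(X) = -[0.766·log₂(0.766) + 0.234·log₂(0.234)]
  = 0.2946 + 0.4903 = 0.7849 bits

H(Y|X) = Σ_x P(x)·H(Y|X=x):
  X=0: P(X=0) = 0.766, P(Y|X=0) = (105/766, 236/383, 189/766) → H(Y|X=0) = 1.3216
  X=1: P(X=1) = 0.234, P(Y|X=1) = (16/117, 8/13, 29/117) → H(Y|X=1) = 1.3224
H(Y|X) = 0.766·1.3216 + 0.234·1.3224 = 1.3218 bits

H(X,Y) = -Σ_{x,y} P(x,y) log₂ P(x,y). Per-cell terms -P(x,y)·log₂P(x,y):
  X=0: 0.3414, 0.5112, 0.4543
  X=1: 0.1589, 0.4026, 0.2383
Sum of the 6 terms: H(X,Y) = 2.1067 bits

Chain rule check:
  H(X) + H(Y|X) = 0.7849 + 1.3218 = 2.1067 bits
  H(X,Y) = 2.1067 bits
✓ Chain rule verified.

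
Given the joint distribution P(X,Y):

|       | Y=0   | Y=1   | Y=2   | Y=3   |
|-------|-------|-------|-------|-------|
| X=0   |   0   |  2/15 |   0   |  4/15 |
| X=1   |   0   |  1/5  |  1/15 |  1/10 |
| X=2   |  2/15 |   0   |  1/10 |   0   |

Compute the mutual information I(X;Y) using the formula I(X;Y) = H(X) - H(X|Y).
0.7540 bits

I(X;Y) = H(X) - H(X|Y)

Marginal of X (row sums):
  P(X=0) = 0 + 2/15 + 0 + 4/15 = 2/5
  P(X=1) = 0 + 1/5 + 1/15 + 1/10 = 11/30
  P(X=2) = 2/15 + 0 + 1/10 + 0 = 7/30
H(X) = -[(2/5)·log₂(2/5) + (11/30)·log₂(11/30) + (7/30)·log₂(7/30)]
  = 0.52877 + 0.53073 + 0.48989 = 1.5494 bits

Marginal of Y (column sums):
  P(Y=0) = 0 + 0 + 2/15 = 2/15
  P(Y=1) = 2/15 + 1/5 + 0 = 1/3
  P(Y=2) = 0 + 1/15 + 1/10 = 1/6
  P(Y=3) = 4/15 + 1/10 + 0 = 11/30
H(X|Y) = Σ_y P(y)·H(X|Y=y):
  Y=0: P(Y=0) = 2/15, P(X|Y=0) = (0, 0, 1) → H(X|Y=0) = 0.00000
  Y=1: P(Y=1) = 1/3, P(X|Y=1) = (2/5, 3/5, 0) → H(X|Y=1) = 0.97095
  Y=2: P(Y=2) = 1/6, P(X|Y=2) = (0, 2/5, 3/5) → H(X|Y=2) = 0.97095
  Y=3: P(Y=3) = 11/30, P(X|Y=3) = (8/11, 3/11, 0) → H(X|Y=3) = 0.84535
H(X|Y) = (2/15)·0.00000 + (1/3)·0.97095 + (1/6)·0.97095 + (11/30)·0.84535 = 0.7954 bits

I(X;Y) = H(X) - H(X|Y) = 1.5494 - 0.7954 = 0.7540 bits

Cross-check via I(X;Y) = H(X) + H(Y) - H(X,Y): computing H(Y) from the column sums and H(X,Y) from the 12 cells in the same way gives H(Y) = 1.8775 bits and H(X,Y) = 2.6729 bits, so
I(X;Y) = 1.5494 + 1.8775 - 2.6729 = 0.7540 bits ✓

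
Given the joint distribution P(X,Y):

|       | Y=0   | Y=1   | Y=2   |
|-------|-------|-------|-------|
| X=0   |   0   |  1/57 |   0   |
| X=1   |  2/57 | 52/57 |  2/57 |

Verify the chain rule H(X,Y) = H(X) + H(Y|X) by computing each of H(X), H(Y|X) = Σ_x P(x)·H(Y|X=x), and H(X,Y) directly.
H(X) = 0.1274 bits, H(Y|X) = 0.4349 bits, H(X,Y) = 0.5623 bits

Marginal of X (row sums):
  P(X=0) = 0 + 1/57 + 0 = 1/57
  P(X=1) = 2/57 + 52/57 + 2/57 = 56/57
H(X) = -[(1/57)·log₂(1/57) + (56/57)·log₂(56/57)]
  = 0.1023 + 0.0251 = 0.1274 bits

H(Y|X) = Σ_x P(x)·H(Y|X=x):
  X=0: P(X=0) = 1/57, P(Y|X=0) = (0, 1, 0) → H(Y|X=0) = 0.0000
  X=1: P(X=1) = 56/57, P(Y|X=1) = (1/28, 13/14, 1/28) → H(Y|X=1) = 0.4427
H(Y|X) = (1/57)·0.0000 + (56/57)·0.4427 = 0.4349 bits

H(X,Y) = -Σ_{x,y} P(x,y) log₂ P(x,y). Per-cell terms -P(x,y)·log₂P(x,y):
  X=0: 0.0000, 0.1023, 0.0000
  X=1: 0.1696, 0.1208, 0.1696
  (cells with P = 0 contribute 0)
Sum of the 6 terms: H(X,Y) = 0.5623 bits

Chain rule check:
  H(X) + H(Y|X) = 0.1274 + 0.4349 = 0.5623 bits
  H(X,Y) = 0.5623 bits
✓ Chain rule verified.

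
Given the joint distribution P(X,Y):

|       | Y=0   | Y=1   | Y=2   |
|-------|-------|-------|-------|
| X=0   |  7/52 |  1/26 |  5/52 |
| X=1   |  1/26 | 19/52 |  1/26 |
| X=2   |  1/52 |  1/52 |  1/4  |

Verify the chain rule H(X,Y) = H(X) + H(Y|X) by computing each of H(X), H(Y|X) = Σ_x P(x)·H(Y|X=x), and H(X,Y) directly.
H(X) = 1.5476 bits, H(Y|X) = 0.9591 bits, H(X,Y) = 2.5066 bits

Marginal of X (row sums):
  P(X=0) = 7/52 + 1/26 + 5/52 = 7/26
  P(X=1) = 1/26 + 19/52 + 1/26 = 23/52
  P(X=2) = 1/52 + 1/52 + 1/4 = 15/52
H(X) = -[(7/26)·log₂(7/26) + (23/52)·log₂(23/52) + (15/52)·log₂(15/52)]
  = 0.509677 + 0.520542 + 0.517370 = 1.5476 bits

H(Y|X) = Σ_x P(x)·H(Y|X=x):
  X=0: P(X=0) = 7/26, P(Y|X=0) = (1/2, 1/7, 5/14) → H(Y|X=0) = 1.431560
  X=1: P(X=1) = 23/52, P(Y|X=1) = (2/23, 19/23, 2/23) → H(Y|X=1) = 0.840491
  X=2: P(X=2) = 15/52, P(Y|X=2) = (1/15, 1/15, 13/15) → H(Y|X=2) = 0.699843
H(Y|X) = (7/26)·1.431560 + (23/52)·0.840491 + (15/52)·0.699843 = 0.9591 bits

H(X,Y) = -Σ_{x,y} P(x,y) log₂ P(x,y). Per-cell terms -P(x,y)·log₂P(x,y):
  X=0: 0.389454, 0.180786, 0.324857
  X=1: 0.180786, 0.530726, 0.180786
  X=2: 0.109624, 0.109624, 0.500000
Sum of the 9 terms: H(X,Y) = 2.5066 bits

Chain rule check:
  H(X) + H(Y|X) = 1.5476 + 0.9591 = 2.5067 bits
  H(X,Y) = 2.5066 bits
✓ Chain rule verified (Δ = 0.0001 is 4-dp rounding noise: each of the three values was rounded independently).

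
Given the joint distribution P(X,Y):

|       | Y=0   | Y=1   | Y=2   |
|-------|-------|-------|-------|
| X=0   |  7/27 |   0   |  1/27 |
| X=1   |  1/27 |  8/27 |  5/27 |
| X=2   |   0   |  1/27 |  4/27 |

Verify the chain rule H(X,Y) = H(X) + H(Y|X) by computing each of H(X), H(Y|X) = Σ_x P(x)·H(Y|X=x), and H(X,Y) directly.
H(X) = 1.4618 bits, H(Y|X) = 0.9501 bits, H(X,Y) = 2.4119 bits

Marginal of X (row sums):
  P(X=0) = 7/27 + 0 + 1/27 = 8/27
  P(X=1) = 1/27 + 8/27 + 5/27 = 14/27
  P(X=2) = 0 + 1/27 + 4/27 = 5/27
H(X) = -[(8/27)·log₂(8/27) + (14/27)·log₂(14/27) + (5/27)·log₂(5/27)]
  = 0.51997 + 0.49131 + 0.45055 = 1.4618 bits

H(Y|X) = Σ_x P(x)·H(Y|X=x):
  X=0: P(X=0) = 8/27, P(Y|X=0) = (7/8, 0, 1/8) → H(Y|X=0) = 0.54356
  X=1: P(X=1) = 14/27, P(Y|X=1) = (1/14, 4/7, 5/14) → H(Y|X=1) = 1.26381
  X=2: P(X=2) = 5/27, P(Y|X=2) = (0, 1/5, 4/5) → H(Y|X=2) = 0.72193
H(Y|X) = (8/27)·0.54356 + (14/27)·1.26381 + (5/27)·0.72193 = 0.9501 bits

H(X,Y) = -Σ_{x,y} P(x,y) log₂ P(x,y). Per-cell terms -P(x,y)·log₂P(x,y):
  X=0: 0.50492, 0.00000, 0.17611
  X=1: 0.17611, 0.51997, 0.45055
  X=2: 0.00000, 0.17611, 0.40813
  (cells with P = 0 contribute 0)
Sum of the 9 terms: H(X,Y) = 2.4119 bits

Chain rule check:
  H(X) + H(Y|X) = 1.4618 + 0.9501 = 2.4119 bits
  H(X,Y) = 2.4119 bits
✓ Chain rule verified.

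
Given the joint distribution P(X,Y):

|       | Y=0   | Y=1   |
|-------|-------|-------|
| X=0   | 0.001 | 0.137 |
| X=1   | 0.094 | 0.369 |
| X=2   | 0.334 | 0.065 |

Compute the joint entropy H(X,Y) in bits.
2.0390 bits

H(X,Y) = -Σ_{x,y} P(x,y) log₂ P(x,y). Per-cell terms -P(x,y)·log₂P(x,y):
  X=0: 0.0100, 0.3929
  X=1: 0.3207, 0.5307
  X=2: 0.5284, 0.2563
Sum of the 6 terms: H(X,Y) = 2.0390 bits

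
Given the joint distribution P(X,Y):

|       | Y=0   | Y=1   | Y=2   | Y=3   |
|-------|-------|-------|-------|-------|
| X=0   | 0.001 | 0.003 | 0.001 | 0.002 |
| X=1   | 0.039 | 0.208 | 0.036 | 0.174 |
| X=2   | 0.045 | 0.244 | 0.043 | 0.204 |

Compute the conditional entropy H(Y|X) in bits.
1.6406 bits

H(Y|X) = H(X,Y) - H(X)

H(X,Y) = -Σ_{x,y} P(x,y) log₂ P(x,y). Per-cell terms -P(x,y)·log₂P(x,y):
  X=0: 0.009966, 0.025142, 0.009966, 0.017932
  X=1: 0.182535, 0.471192, 0.172651, 0.438974
  X=2: 0.201327, 0.496551, 0.195199, 0.467845
Sum of the 12 terms: H(X,Y) = 2.689280 bits

Marginal of X (row sums):
  P(X=0) = 0.001 + 0.003 + 0.001 + 0.002 = 0.007
  P(X=1) = 0.039 + 0.208 + 0.036 + 0.174 = 0.457
  P(X=2) = 0.045 + 0.244 + 0.043 + 0.204 = 0.536
H(X) = -[0.007·log₂(0.007) + 0.457·log₂(0.457) + 0.536·log₂(0.536)]
  = 0.050109 + 0.516288 + 0.482237 = 1.048634 bits

H(Y|X) = H(X,Y) - H(X) = 2.689280 - 1.048634 = 1.6406 bits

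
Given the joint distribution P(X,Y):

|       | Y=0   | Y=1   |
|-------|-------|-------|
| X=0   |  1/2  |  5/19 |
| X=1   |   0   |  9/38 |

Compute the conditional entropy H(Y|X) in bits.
0.7093 bits

H(Y|X) = H(X,Y) - H(X)

H(X,Y) = -Σ_{x,y} P(x,y) log₂ P(x,y). Per-cell terms -P(x,y)·log₂P(x,y):
  X=0: 0.500000, 0.506842
  X=1: 0.000000, 0.492158
  (cells with P = 0 contribute 0)
Sum of the 4 terms: H(X,Y) = 1.499000 bits

Marginal of X (row sums):
  P(X=0) = 1/2 + 5/19 = 29/38
  P(X=1) = 0 + 9/38 = 9/38
H(X) = -[(29/38)·log₂(29/38) + (9/38)·log₂(9/38)]
  = 0.297591 + 0.492158 = 0.789749 bits

H(Y|X) = H(X,Y) - H(X) = 1.499000 - 0.789749 = 0.7093 bits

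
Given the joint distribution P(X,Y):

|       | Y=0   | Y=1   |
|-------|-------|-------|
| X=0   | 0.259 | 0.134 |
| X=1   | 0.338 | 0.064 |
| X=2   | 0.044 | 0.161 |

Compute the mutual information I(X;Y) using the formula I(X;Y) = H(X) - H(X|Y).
0.1700 bits

I(X;Y) = H(X) - H(X|Y)

Marginal of X (row sums):
  P(X=0) = 0.259 + 0.134 = 0.393
  P(X=1) = 0.338 + 0.064 = 0.402
  P(X=2) = 0.044 + 0.161 = 0.205
H(X) = -[0.393·log₂(0.393) + 0.402·log₂(0.402) + 0.205·log₂(0.205)]
  = 0.52953 + 0.52852 + 0.46869 = 1.52674 bits

Marginal of Y (column sums):
  P(Y=0) = 0.259 + 0.338 + 0.044 = 0.641
  P(Y=1) = 0.134 + 0.064 + 0.161 = 0.359
H(X|Y) = Σ_y P(y)·H(X|Y=y):
  Y=0: P(Y=0) = 0.641, P(X|Y=0) = (259/641, 338/641, 44/641) → H(X|Y=0) = 1.28040
  Y=1: P(Y=1) = 0.359, P(X|Y=1) = (134/359, 64/359, 161/359) → H(X|Y=1) = 1.49304
H(X|Y) = 0.641·1.28040 + 0.359·1.49304 = 1.35674 bits

I(X;Y) = H(X) - H(X|Y) = 1.52674 - 1.35674 = 0.1700 bits

Cross-check via I(X;Y) = H(X) + H(Y) - H(X,Y): computing H(Y) from the column sums and H(X,Y) from the 6 cells in the same way gives H(Y) = 0.94185 bits and H(X,Y) = 2.29859 bits, so
I(X;Y) = 1.52674 + 0.94185 - 2.29859 = 0.1700 bits ✓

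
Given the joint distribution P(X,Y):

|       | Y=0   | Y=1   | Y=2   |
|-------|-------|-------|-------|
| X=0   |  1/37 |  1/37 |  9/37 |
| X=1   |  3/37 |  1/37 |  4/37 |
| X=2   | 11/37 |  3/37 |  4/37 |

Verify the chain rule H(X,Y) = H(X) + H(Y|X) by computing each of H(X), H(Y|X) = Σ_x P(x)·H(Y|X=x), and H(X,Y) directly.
H(X) = 1.5037 bits, H(Y|X) = 1.2167 bits, H(X,Y) = 2.7205 bits

Marginal of X (row sums):
  P(X=0) = 1/37 + 1/37 + 9/37 = 11/37
  P(X=1) = 3/37 + 1/37 + 4/37 = 8/37
  P(X=2) = 11/37 + 3/37 + 4/37 = 18/37
H(X) = -[(11/37)·log₂(11/37) + (8/37)·log₂(8/37) + (18/37)·log₂(18/37)]
  = 0.52028 + 0.47772 + 0.50572 = 1.5037 bits

H(Y|X) = Σ_x P(x)·H(Y|X=x):
  X=0: P(X=0) = 11/37, P(Y|X=0) = (1/11, 1/11, 9/11) → H(Y|X=0) = 0.86586
  X=1: P(X=1) = 8/37, P(Y|X=1) = (3/8, 1/8, 1/2) → H(Y|X=1) = 1.40564
  X=2: P(X=2) = 18/37, P(Y|X=2) = (11/18, 1/6, 2/9) → H(Y|X=2) = 1.34722
H(Y|X) = (11/37)·0.86586 + (8/37)·1.40564 + (18/37)·1.34722 = 1.2167 bits

H(X,Y) = -Σ_{x,y} P(x,y) log₂ P(x,y). Per-cell terms -P(x,y)·log₂P(x,y):
  X=0: 0.14080, 0.14080, 0.49610
  X=1: 0.29388, 0.14080, 0.34697
  X=2: 0.52028, 0.29388, 0.34697
Sum of the 9 terms: H(X,Y) = 2.7205 bits

Chain rule check:
  H(X) + H(Y|X) = 1.5037 + 1.2167 = 2.7204 bits
  H(X,Y) = 2.7205 bits
✓ Chain rule verified (Δ = 0.0001 is 4-dp rounding noise: each of the three values was rounded independently).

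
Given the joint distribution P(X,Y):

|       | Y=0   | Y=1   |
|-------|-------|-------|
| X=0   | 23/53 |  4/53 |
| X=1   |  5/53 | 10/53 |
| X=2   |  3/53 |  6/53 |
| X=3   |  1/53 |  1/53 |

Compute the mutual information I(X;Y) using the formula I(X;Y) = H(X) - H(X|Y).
0.2068 bits

I(X;Y) = H(X) - H(X|Y)

Marginal of X (row sums):
  P(X=0) = 23/53 + 4/53 = 27/53
  P(X=1) = 5/53 + 10/53 = 15/53
  P(X=2) = 3/53 + 6/53 = 9/53
  P(X=3) = 1/53 + 1/53 = 2/53
H(X) = -[(27/53)·log₂(27/53) + (15/53)·log₂(15/53) + (9/53)·log₂(9/53) + (2/53)·log₂(2/53)]
  = 0.495696 + 0.515386 + 0.434377 + 0.178412 = 1.62387 bits

Marginal of Y (column sums):
  P(Y=0) = 23/53 + 5/53 + 3/53 + 1/53 = 32/53
  P(Y=1) = 4/53 + 10/53 + 6/53 + 1/53 = 21/53
H(X|Y) = Σ_y P(y)·H(X|Y=y):
  Y=0: P(Y=0) = 32/53, P(X|Y=0) = (23/32, 5/32, 3/32, 1/32) → H(X|Y=0) = 1.237298
  Y=1: P(Y=1) = 21/53, P(X|Y=1) = (4/21, 10/21, 2/7, 1/21) → H(X|Y=1) = 1.690934
H(X|Y) = (32/53)·1.237298 + (21/53)·1.690934 = 1.41704 bits

I(X;Y) = H(X) - H(X|Y) = 1.62387 - 1.41704 = 0.2068 bits

Cross-check via I(X;Y) = H(X) + H(Y) - H(X,Y): computing H(Y) from the column sums and H(X,Y) from the 8 cells in the same way gives H(Y) = 0.96870 bits and H(X,Y) = 2.38574 bits, so
I(X;Y) = 1.62387 + 0.96870 - 2.38574 = 0.2068 bits ✓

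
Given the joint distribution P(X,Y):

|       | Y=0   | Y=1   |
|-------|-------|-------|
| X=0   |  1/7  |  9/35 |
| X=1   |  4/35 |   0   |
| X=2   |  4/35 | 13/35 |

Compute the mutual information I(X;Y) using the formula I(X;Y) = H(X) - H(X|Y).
0.1933 bits

I(X;Y) = H(X) - H(X|Y)

Marginal of X (row sums):
  P(X=0) = 1/7 + 9/35 = 2/5
  P(X=1) = 4/35 + 0 = 4/35
  P(X=2) = 4/35 + 13/35 = 17/35
H(X) = -[(2/5)·log₂(2/5) + (4/35)·log₂(4/35) + (17/35)·log₂(17/35)]
  = 0.5288 + 0.3576 + 0.5060 = 1.3924 bits

Marginal of Y (column sums):
  P(Y=0) = 1/7 + 4/35 + 4/35 = 13/35
  P(Y=1) = 9/35 + 0 + 13/35 = 22/35
H(X|Y) = Σ_y P(y)·H(X|Y=y):
  Y=0: P(Y=0) = 13/35, P(X|Y=0) = (5/13, 4/13, 4/13) → H(X|Y=0) = 1.5766
  Y=1: P(Y=1) = 22/35, P(X|Y=1) = (9/22, 0, 13/22) → H(X|Y=1) = 0.9760
H(X|Y) = (13/35)·1.5766 + (22/35)·0.9760 = 1.1991 bits

I(X;Y) = H(X) - H(X|Y) = 1.3924 - 1.1991 = 0.1933 bits

Cross-check via I(X;Y) = H(X) + H(Y) - H(X,Y): computing H(Y) from the column sums and H(X,Y) from the 6 cells in the same way gives H(Y) = 0.9518 bits and H(X,Y) = 2.1509 bits, so
I(X;Y) = 1.3924 + 0.9518 - 2.1509 = 0.1933 bits ✓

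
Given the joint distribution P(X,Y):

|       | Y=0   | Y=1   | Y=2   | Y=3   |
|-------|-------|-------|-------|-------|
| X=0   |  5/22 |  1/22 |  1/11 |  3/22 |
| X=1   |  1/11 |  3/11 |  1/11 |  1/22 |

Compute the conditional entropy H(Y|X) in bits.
1.7379 bits

H(Y|X) = H(X,Y) - H(X)

H(X,Y) = -Σ_{x,y} P(x,y) log₂ P(x,y). Per-cell terms -P(x,y)·log₂P(x,y):
  X=0: 0.4858, 0.2027, 0.3145, 0.3920
  X=1: 0.3145, 0.5112, 0.3145, 0.2027
Sum of the 8 terms: H(X,Y) = 2.7379 bits

Marginal of X (row sums):
  P(X=0) = 5/22 + 1/22 + 1/11 + 3/22 = 1/2
  P(X=1) = 1/11 + 3/11 + 1/11 + 1/22 = 1/2
H(X) = -[(1/2)·log₂(1/2) + (1/2)·log₂(1/2)]
  = 0.5000 + 0.5000 = 1.0000 bits

H(Y|X) = H(X,Y) - H(X) = 2.7379 - 1.0000 = 1.7379 bits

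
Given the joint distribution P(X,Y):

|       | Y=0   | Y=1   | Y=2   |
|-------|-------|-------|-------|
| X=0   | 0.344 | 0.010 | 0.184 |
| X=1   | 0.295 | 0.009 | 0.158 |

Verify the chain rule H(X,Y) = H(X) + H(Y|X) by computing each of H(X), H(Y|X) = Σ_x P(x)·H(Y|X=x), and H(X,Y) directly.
H(X) = 0.9958 bits, H(Y|X) = 1.0509 bits, H(X,Y) = 2.0467 bits

Marginal of X (row sums):
  P(X=0) = 0.344 + 0.010 + 0.184 = 0.538
  P(X=1) = 0.295 + 0.009 + 0.158 = 0.462
H(X) = -[0.538·log₂(0.538) + 0.462·log₂(0.462)]
  = 0.48115 + 0.51468 = 0.9958 bits

H(Y|X) = Σ_x P(x)·H(Y|X=x):
  X=0: P(X=0) = 0.538, P(Y|X=0) = (172/269, 5/269, 92/269) → H(Y|X=0) = 1.04880
  X=1: P(X=1) = 0.462, P(Y|X=1) = (295/462, 3/154, 79/231) → H(Y|X=1) = 1.05332
H(Y|X) = 0.538·1.04880 + 0.462·1.05332 = 1.0509 bits

H(X,Y) = -Σ_{x,y} P(x,y) log₂ P(x,y). Per-cell terms -P(x,y)·log₂P(x,y):
  X=0: 0.52959, 0.06644, 0.44937
  X=1: 0.51956, 0.06116, 0.42060
Sum of the 6 terms: H(X,Y) = 2.0467 bits

Chain rule check:
  H(X) + H(Y|X) = 0.9958 + 1.0509 = 2.0467 bits
  H(X,Y) = 2.0467 bits
✓ Chain rule verified.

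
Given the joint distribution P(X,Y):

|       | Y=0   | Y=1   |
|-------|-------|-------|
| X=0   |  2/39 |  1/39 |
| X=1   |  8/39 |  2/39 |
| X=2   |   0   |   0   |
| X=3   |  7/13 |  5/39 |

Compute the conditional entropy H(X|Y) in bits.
1.1726 bits

H(X|Y) = H(X,Y) - H(Y)

H(X,Y) = -Σ_{x,y} P(x,y) log₂ P(x,y). Per-cell terms -P(x,y)·log₂P(x,y):
  X=0: 0.2198, 0.1355
  X=1: 0.4688, 0.2198
  X=2: 0.0000, 0.0000
  X=3: 0.4809, 0.3799
  (cells with P = 0 contribute 0)
Sum of the 8 terms: H(X,Y) = 1.9047 bits

Marginal of Y (column sums):
  P(Y=0) = 2/39 + 8/39 + 0 + 7/13 = 31/39
  P(Y=1) = 1/39 + 2/39 + 0 + 5/39 = 8/39
H(Y) = -[(31/39)·log₂(31/39) + (8/39)·log₂(8/39)]
  = 0.2633 + 0.4688 = 0.7321 bits

H(X|Y) = H(X,Y) - H(Y) = 1.9047 - 0.7321 = 1.1726 bits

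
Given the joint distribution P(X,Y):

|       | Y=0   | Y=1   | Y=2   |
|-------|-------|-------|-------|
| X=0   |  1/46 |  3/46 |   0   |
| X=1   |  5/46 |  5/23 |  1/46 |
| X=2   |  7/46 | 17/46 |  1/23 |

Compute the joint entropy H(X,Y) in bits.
2.4644 bits

H(X,Y) = -Σ_{x,y} P(x,y) log₂ P(x,y). Per-cell terms -P(x,y)·log₂P(x,y):
  X=0: 0.1201, 0.2569, 0.0000
  X=1: 0.3480, 0.4786, 0.1201
  X=2: 0.4133, 0.5307, 0.1967
  (cells with P = 0 contribute 0)
Sum of the 9 terms: H(X,Y) = 2.4644 bits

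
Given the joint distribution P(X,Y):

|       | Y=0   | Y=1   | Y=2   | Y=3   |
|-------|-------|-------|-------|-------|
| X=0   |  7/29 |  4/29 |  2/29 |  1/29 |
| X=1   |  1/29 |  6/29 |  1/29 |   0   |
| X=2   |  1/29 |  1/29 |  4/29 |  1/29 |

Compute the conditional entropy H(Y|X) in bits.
1.5101 bits

H(Y|X) = H(X,Y) - H(X)

H(X,Y) = -Σ_{x,y} P(x,y) log₂ P(x,y). Per-cell terms -P(x,y)·log₂P(x,y):
  X=0: 0.4950, 0.3942, 0.2661, 0.1675
  X=1: 0.1675, 0.4703, 0.1675, 0.0000
  X=2: 0.1675, 0.1675, 0.3942, 0.1675
  (cells with P = 0 contribute 0)
Sum of the 12 terms: H(X,Y) = 3.0248 bits

Marginal of X (row sums):
  P(X=0) = 7/29 + 4/29 + 2/29 + 1/29 = 14/29
  P(X=1) = 1/29 + 6/29 + 1/29 + 0 = 8/29
  P(X=2) = 1/29 + 1/29 + 4/29 + 1/29 = 7/29
H(X) = -[(14/29)·log₂(14/29) + (8/29)·log₂(8/29) + (7/29)·log₂(7/29)]
  = 0.5072 + 0.5125 + 0.4950 = 1.5147 bits

H(Y|X) = H(X,Y) - H(X) = 3.0248 - 1.5147 = 1.5101 bits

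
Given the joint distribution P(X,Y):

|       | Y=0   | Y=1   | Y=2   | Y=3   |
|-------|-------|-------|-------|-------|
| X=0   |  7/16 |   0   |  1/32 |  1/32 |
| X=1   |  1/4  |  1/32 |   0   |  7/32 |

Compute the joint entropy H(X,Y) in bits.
1.9702 bits

H(X,Y) = -Σ_{x,y} P(x,y) log₂ P(x,y). Per-cell terms -P(x,y)·log₂P(x,y):
  X=0: 0.52178, 0.00000, 0.15625, 0.15625
  X=1: 0.50000, 0.15625, 0.00000, 0.47964
  (cells with P = 0 contribute 0)
Sum of the 8 terms: H(X,Y) = 1.9702 bits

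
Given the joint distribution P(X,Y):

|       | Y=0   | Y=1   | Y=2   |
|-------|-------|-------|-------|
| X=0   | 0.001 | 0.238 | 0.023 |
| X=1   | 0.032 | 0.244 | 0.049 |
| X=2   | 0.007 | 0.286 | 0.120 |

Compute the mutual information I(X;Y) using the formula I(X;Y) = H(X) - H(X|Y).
0.0652 bits

I(X;Y) = H(X) - H(X|Y)

Marginal of X (row sums):
  P(X=0) = 0.001 + 0.238 + 0.023 = 0.262
  P(X=1) = 0.032 + 0.244 + 0.049 = 0.325
  P(X=2) = 0.007 + 0.286 + 0.120 = 0.413
H(X) = -[0.262·log₂(0.262) + 0.325·log₂(0.325) + 0.413·log₂(0.413)]
  = 0.5062787 + 0.5269837 + 0.5268997 = 1.560162 bits

Marginal of Y (column sums):
  P(Y=0) = 0.001 + 0.032 + 0.007 = 0.040
  P(Y=1) = 0.238 + 0.244 + 0.286 = 0.768
  P(Y=2) = 0.023 + 0.049 + 0.120 = 0.192
H(X|Y) = Σ_y P(y)·H(X|Y=y):
  Y=0: P(Y=0) = 0.040, P(X|Y=0) = (1/40, 4/5, 7/40) → H(X|Y=0) = 0.8306410
  Y=1: P(Y=1) = 0.768, P(X|Y=1) = (119/384, 61/192, 143/384) → H(X|Y=1) = 1.5800279
  Y=2: P(Y=2) = 0.192, P(X|Y=2) = (23/192, 49/192, 5/8) → H(X|Y=2) = 1.2933501
H(X|Y) = 0.040·0.8306410 + 0.768·1.5800279 + 0.192·1.2933501 = 1.495010 bits

I(X;Y) = H(X) - H(X|Y) = 1.560162 - 1.495010 = 0.0652 bits

Cross-check via I(X;Y) = H(X) + H(Y) - H(X,Y): computing H(Y) from the column sums and H(X,Y) from the 9 cells in the same way gives H(Y) = 0.935343 bits and H(X,Y) = 2.430353 bits, so
I(X;Y) = 1.560162 + 0.935343 - 2.430353 = 0.0652 bits ✓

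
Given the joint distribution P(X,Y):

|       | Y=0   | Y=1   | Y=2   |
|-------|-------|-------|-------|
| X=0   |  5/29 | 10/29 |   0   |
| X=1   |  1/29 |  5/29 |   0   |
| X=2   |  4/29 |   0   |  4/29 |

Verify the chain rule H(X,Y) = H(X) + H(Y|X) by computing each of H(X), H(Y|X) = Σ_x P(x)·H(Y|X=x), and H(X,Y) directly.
H(X) = 1.4748 bits, H(Y|X) = 0.8853 bits, H(X,Y) = 2.3601 bits

Marginal of X (row sums):
  P(X=0) = 5/29 + 10/29 + 0 = 15/29
  P(X=1) = 1/29 + 5/29 + 0 = 6/29
  P(X=2) = 4/29 + 0 + 4/29 = 8/29
H(X) = -[(15/29)·log₂(15/29) + (6/29)·log₂(6/29) + (8/29)·log₂(8/29)]
  = 0.49194 + 0.47028 + 0.51255 = 1.4748 bits

H(Y|X) = Σ_x P(x)·H(Y|X=x):
  X=0: P(X=0) = 15/29, P(Y|X=0) = (1/3, 2/3, 0) → H(Y|X=0) = 0.91830
  X=1: P(X=1) = 6/29, P(Y|X=1) = (1/6, 5/6, 0) → H(Y|X=1) = 0.65002
  X=2: P(X=2) = 8/29, P(Y|X=2) = (1/2, 0, 1/2) → H(Y|X=2) = 1.00000
H(Y|X) = (15/29)·0.91830 + (6/29)·0.65002 + (8/29)·1.00000 = 0.8853 bits

H(X,Y) = -Σ_{x,y} P(x,y) log₂ P(x,y). Per-cell terms -P(x,y)·log₂P(x,y):
  X=0: 0.43725, 0.52967, 0.00000
  X=1: 0.16752, 0.43725, 0.00000
  X=2: 0.39420, 0.00000, 0.39420
  (cells with P = 0 contribute 0)
Sum of the 9 terms: H(X,Y) = 2.3601 bits

Chain rule check:
  H(X) + H(Y|X) = 1.4748 + 0.8853 = 2.3601 bits
  H(X,Y) = 2.3601 bits
✓ Chain rule verified.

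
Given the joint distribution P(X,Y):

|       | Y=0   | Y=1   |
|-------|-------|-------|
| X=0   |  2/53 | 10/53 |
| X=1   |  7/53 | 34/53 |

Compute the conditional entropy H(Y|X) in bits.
0.6573 bits

H(Y|X) = H(X,Y) - H(X)

H(X,Y) = -Σ_{x,y} P(x,y) log₂ P(x,y). Per-cell terms -P(x,y)·log₂P(x,y):
  X=0: 0.1784, 0.4540
  X=1: 0.3857, 0.4109
Sum of the 4 terms: H(X,Y) = 1.4290 bits

Marginal of X (row sums):
  P(X=0) = 2/53 + 10/53 = 12/53
  P(X=1) = 7/53 + 34/53 = 41/53
H(X) = -[(12/53)·log₂(12/53) + (41/53)·log₂(41/53)]
  = 0.4852 + 0.2865 = 0.7717 bits

H(Y|X) = H(X,Y) - H(X) = 1.4290 - 0.7717 = 0.6573 bits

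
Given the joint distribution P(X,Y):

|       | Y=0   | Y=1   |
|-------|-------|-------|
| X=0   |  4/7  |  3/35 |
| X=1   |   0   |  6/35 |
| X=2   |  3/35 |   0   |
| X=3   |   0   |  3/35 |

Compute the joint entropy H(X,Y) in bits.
1.8089 bits

H(X,Y) = -Σ_{x,y} P(x,y) log₂ P(x,y). Per-cell terms -P(x,y)·log₂P(x,y):
  X=0: 0.4613, 0.3038
  X=1: 0.0000, 0.4362
  X=2: 0.3038, 0.0000
  X=3: 0.0000, 0.3038
  (cells with P = 0 contribute 0)
Sum of the 8 terms: H(X,Y) = 1.8089 bits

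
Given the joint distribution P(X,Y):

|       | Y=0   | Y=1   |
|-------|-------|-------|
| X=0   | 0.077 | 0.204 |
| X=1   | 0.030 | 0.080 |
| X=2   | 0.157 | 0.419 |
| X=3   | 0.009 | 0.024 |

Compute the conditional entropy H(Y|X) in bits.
0.8457 bits

H(Y|X) = H(X,Y) - H(X)

H(X,Y) = -Σ_{x,y} P(x,y) log₂ P(x,y). Per-cell terms -P(x,y)·log₂P(x,y):
  X=0: 0.2848228, 0.4678452
  X=1: 0.1517668, 0.2915085
  X=2: 0.4193727, 0.5258357
  X=3: 0.0611627, 0.1291397
Sum of the 8 terms: H(X,Y) = 2.331454 bits

Marginal of X (row sums):
  P(X=0) = 0.077 + 0.204 = 0.281
  P(X=1) = 0.030 + 0.080 = 0.110
  P(X=2) = 0.157 + 0.419 = 0.576
  P(X=3) = 0.009 + 0.024 = 0.033
H(X) = -[0.281·log₂(0.281) + 0.110·log₂(0.110) + 0.576·log₂(0.576) + 0.033·log₂(0.033)]
  = 0.5146116 + 0.3502867 + 0.4584149 + 0.1624059 = 1.485719 bits

H(Y|X) = H(X,Y) - H(X) = 2.331454 - 1.485719 = 0.8457 bits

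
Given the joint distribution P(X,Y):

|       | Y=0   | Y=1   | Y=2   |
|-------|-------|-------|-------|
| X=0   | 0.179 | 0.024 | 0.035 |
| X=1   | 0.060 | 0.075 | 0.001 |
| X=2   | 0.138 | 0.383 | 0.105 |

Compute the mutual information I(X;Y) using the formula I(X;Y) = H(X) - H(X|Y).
0.2015 bits

I(X;Y) = H(X) - H(X|Y)

Marginal of X (row sums):
  P(X=0) = 0.179 + 0.024 + 0.035 = 0.238
  P(X=1) = 0.060 + 0.075 + 0.001 = 0.136
  P(X=2) = 0.138 + 0.383 + 0.105 = 0.626
H(X) = -[0.238·log₂(0.238) + 0.136·log₂(0.136) + 0.626·log₂(0.626)]
  = 0.4929 + 0.3915 + 0.4230 = 1.3074 bits

Marginal of Y (column sums):
  P(Y=0) = 0.179 + 0.060 + 0.138 = 0.377
  P(Y=1) = 0.024 + 0.075 + 0.383 = 0.482
  P(Y=2) = 0.035 + 0.001 + 0.105 = 0.141
H(X|Y) = Σ_y P(y)·H(X|Y=y):
  Y=0: P(Y=0) = 0.377, P(X|Y=0) = (179/377, 60/377, 138/377) → H(X|Y=0) = 1.4629
  Y=1: P(Y=1) = 0.482, P(X|Y=1) = (12/241, 75/482, 383/482) → H(X|Y=1) = 0.8967
  Y=2: P(Y=2) = 0.141, P(X|Y=2) = (35/141, 1/141, 35/47) → H(X|Y=2) = 0.8664
H(X|Y) = 0.377·1.4629 + 0.482·0.8967 + 0.141·0.8664 = 1.1059 bits

I(X;Y) = H(X) - H(X|Y) = 1.3074 - 1.1059 = 0.2015 bits

Cross-check via I(X;Y) = H(X) + H(Y) - H(X,Y): computing H(Y) from the column sums and H(X,Y) from the 9 cells in the same way gives H(Y) = 1.4366 bits and H(X,Y) = 2.5425 bits, so
I(X;Y) = 1.3074 + 1.4366 - 2.5425 = 0.2015 bits ✓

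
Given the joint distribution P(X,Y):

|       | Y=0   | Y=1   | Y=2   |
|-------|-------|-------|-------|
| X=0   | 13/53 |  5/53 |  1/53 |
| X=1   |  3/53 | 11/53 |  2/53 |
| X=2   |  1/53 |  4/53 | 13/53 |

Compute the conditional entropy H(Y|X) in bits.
1.1158 bits

H(Y|X) = H(X,Y) - H(X)

H(X,Y) = -Σ_{x,y} P(x,y) log₂ P(x,y). Per-cell terms -P(x,y)·log₂P(x,y):
  X=0: 0.49731, 0.32132, 0.10807
  X=1: 0.23451, 0.47082, 0.17841
  X=2: 0.10807, 0.28135, 0.49731
Sum of the 9 terms: H(X,Y) = 2.69717 bits

Marginal of X (row sums):
  P(X=0) = 13/53 + 5/53 + 1/53 = 19/53
  P(X=1) = 3/53 + 11/53 + 2/53 = 16/53
  P(X=2) = 1/53 + 4/53 + 13/53 = 18/53
H(X) = -[(19/53)·log₂(19/53) + (16/53)·log₂(16/53) + (18/53)·log₂(18/53)]
  = 0.53056 + 0.52164 + 0.52913 = 1.58133 bits

H(Y|X) = H(X,Y) - H(X) = 2.69717 - 1.58133 = 1.1158 bits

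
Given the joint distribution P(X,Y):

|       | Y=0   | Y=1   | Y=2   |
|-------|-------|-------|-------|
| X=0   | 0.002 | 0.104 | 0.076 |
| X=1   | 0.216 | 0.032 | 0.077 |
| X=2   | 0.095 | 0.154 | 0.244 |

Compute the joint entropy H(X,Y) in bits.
2.7962 bits

H(X,Y) = -Σ_{x,y} P(x,y) log₂ P(x,y). Per-cell terms -P(x,y)·log₂P(x,y):
  X=0: 0.0179, 0.3396, 0.2826
  X=1: 0.4776, 0.1589, 0.2848
  X=2: 0.3226, 0.4156, 0.4966
Sum of the 9 terms: H(X,Y) = 2.7962 bits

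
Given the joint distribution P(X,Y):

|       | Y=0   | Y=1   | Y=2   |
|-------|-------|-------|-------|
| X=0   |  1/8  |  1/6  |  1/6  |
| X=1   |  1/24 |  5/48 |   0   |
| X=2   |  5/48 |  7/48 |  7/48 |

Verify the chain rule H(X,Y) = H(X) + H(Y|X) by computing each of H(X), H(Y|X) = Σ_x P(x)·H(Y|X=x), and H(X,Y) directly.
H(X) = 1.4502 bits, H(Y|X) = 1.4674 bits, H(X,Y) = 2.9176 bits

Marginal of X (row sums):
  P(X=0) = 1/8 + 1/6 + 1/6 = 11/24
  P(X=1) = 1/24 + 5/48 + 0 = 7/48
  P(X=2) = 5/48 + 7/48 + 7/48 = 19/48
H(X) = -[(11/24)·log₂(11/24) + (7/48)·log₂(7/48) + (19/48)·log₂(19/48)]
  = 0.5159 + 0.4051 + 0.5292 = 1.4502 bits

H(Y|X) = Σ_x P(x)·H(Y|X=x):
  X=0: P(X=0) = 11/24, P(Y|X=0) = (3/11, 4/11, 4/11) → H(Y|X=0) = 1.5726
  X=1: P(X=1) = 7/48, P(Y|X=1) = (2/7, 5/7, 0) → H(Y|X=1) = 0.8631
  X=2: P(X=2) = 19/48, P(Y|X=2) = (5/19, 7/19, 7/19) → H(Y|X=2) = 1.5683
H(Y|X) = (11/24)·1.5726 + (7/48)·0.8631 + (19/48)·1.5683 = 1.4674 bits

H(X,Y) = -Σ_{x,y} P(x,y) log₂ P(x,y). Per-cell terms -P(x,y)·log₂P(x,y):
  X=0: 0.3750, 0.4308, 0.4308
  X=1: 0.1910, 0.3399, 0.0000
  X=2: 0.3399, 0.4051, 0.4051
  (cells with P = 0 contribute 0)
Sum of the 9 terms: H(X,Y) = 2.9176 bits

Chain rule check:
  H(X) + H(Y|X) = 1.4502 + 1.4674 = 2.9176 bits
  H(X,Y) = 2.9176 bits
✓ Chain rule verified.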